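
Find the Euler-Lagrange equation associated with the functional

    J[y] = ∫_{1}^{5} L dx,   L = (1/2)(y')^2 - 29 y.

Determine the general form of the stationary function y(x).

The Lagrangian is L = (1/2)(y')^2 - 29 y.
∂L/∂y = -29.
∂L/∂y' = y'.
The Euler-Lagrange equation d/dx(∂L/∂y') − ∂L/∂y = 0 becomes:
    y'' + 29 = 0
General solution: y(x) = -(29/2) x^2 + A x + B, where A and B are arbitrary constants fixed by the endpoint conditions.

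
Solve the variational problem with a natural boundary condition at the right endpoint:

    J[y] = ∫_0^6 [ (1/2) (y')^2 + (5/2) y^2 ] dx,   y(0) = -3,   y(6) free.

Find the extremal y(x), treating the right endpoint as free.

The Lagrangian L = (1/2) (y')^2 + (5/2) y^2 gives
    ∂L/∂y = 5 y,   ∂L/∂y' = y'.
Euler-Lagrange: y'' − 5 y = 0.
With k = sqrt(5), the general solution is
    y(x) = A cosh(sqrt(5) x) + B sinh(sqrt(5) x).
Fixed left endpoint y(0) = -3 ⇒ A = -3.
The right endpoint x = 6 is free, so the natural (transversality) condition is ∂L/∂y' |_{x=6} = 0, i.e. y'(6) = 0.
Compute y'(x) = A k sinh(k x) + B k cosh(k x), so
    y'(6) = A k sinh(k·6) + B k cosh(k·6) = 0
    ⇒ B = −A tanh(k·6) = 3 tanh(sqrt(5)·6).
Therefore the extremal is
    y(x) = −3 cosh(sqrt(5) x) + 3 tanh(sqrt(5)·6) sinh(sqrt(5) x).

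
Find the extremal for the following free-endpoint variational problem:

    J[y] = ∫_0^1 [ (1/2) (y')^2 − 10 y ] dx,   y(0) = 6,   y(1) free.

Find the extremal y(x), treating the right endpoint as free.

The Lagrangian L = (1/2) (y')^2 − 10 y gives
    ∂L/∂y = −10,   ∂L/∂y' = y'.
Euler-Lagrange: d/dx(y') − (−10) = 0, i.e. y'' + 10 = 0, so
    y(x) = −(10/2) x^2 + C1 x + C2.
Fixed left endpoint y(0) = 6 ⇒ C2 = 6.
The right endpoint x = 1 is free, so the natural (transversality) condition is ∂L/∂y' |_{x=1} = 0, i.e. y'(1) = 0.
Compute y'(x) = −10 x + C1, so y'(1) = −10 + C1 = 0 ⇒ C1 = 10.
Therefore the extremal is
    y(x) = −5 x^2 + 10 x + 6.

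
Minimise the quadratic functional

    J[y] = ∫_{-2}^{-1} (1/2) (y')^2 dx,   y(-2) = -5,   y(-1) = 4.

The Lagrangian is L = (1/2) (y')^2.
Compute ∂L/∂y = 0, ∂L/∂y' = y'.
The Euler-Lagrange equation d/dx(∂L/∂y') − ∂L/∂y = 0 reduces to
    y'' = 0.
Its general solution is
    y(x) = A x + B,
with A, B fixed by the endpoint conditions.
Applying the endpoint conditions y(-2) = -5 and y(-1) = 4: solve A·-2 + B = -5 and A·-1 + B = 4. Subtracting gives A(-1 − -2) = 4 − -5, so A = 9, and B = -5 − A·-2 = 13. Therefore
    y(x) = 9 x + 13.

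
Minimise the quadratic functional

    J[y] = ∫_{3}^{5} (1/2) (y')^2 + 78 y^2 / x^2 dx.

The Lagrangian is L = (1/2) (y')^2 + 78 y^2 / x^2.
Compute ∂L/∂y = 156y/x^2, ∂L/∂y' = y'.
The Euler-Lagrange equation d/dx(∂L/∂y') − ∂L/∂y = 0 reduces to
    y'' − 156/x^2 · y = 0  (x > 0).
Its general solution is
    y(x) = A x^13 + B x^(-12),
with A, B fixed by the endpoint conditions.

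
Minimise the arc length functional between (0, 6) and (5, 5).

Arc-length functional: J[y] = ∫ sqrt(1 + (y')^2) dx.
Lagrangian L = sqrt(1 + (y')^2) has no explicit y dependence, so ∂L/∂y = 0 and the Euler-Lagrange equation gives
    d/dx( y' / sqrt(1 + (y')^2) ) = 0  ⇒  y' / sqrt(1 + (y')^2) = const.
Hence y' is constant, so y(x) is affine.
Fitting the endpoints (0, 6) and (5, 5):
    slope m = (5 − 6) / (5 − 0) = -1/5,
    intercept c = 6 − m·0 = 6.
Extremal: y(x) = (-1/5) x + 6.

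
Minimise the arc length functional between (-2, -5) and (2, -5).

Arc-length functional: J[y] = ∫ sqrt(1 + (y')^2) dx.
Lagrangian L = sqrt(1 + (y')^2) has no explicit y dependence, so ∂L/∂y = 0 and the Euler-Lagrange equation gives
    d/dx( y' / sqrt(1 + (y')^2) ) = 0  ⇒  y' / sqrt(1 + (y')^2) = const.
Hence y' is constant, so y(x) is affine.
Fitting the endpoints (-2, -5) and (2, -5):
    slope m = ((-5) − (-5)) / (2 − (-2)) = 0,
    intercept c = (-5) − m·(-2) = -5.
Extremal: y(x) = -5.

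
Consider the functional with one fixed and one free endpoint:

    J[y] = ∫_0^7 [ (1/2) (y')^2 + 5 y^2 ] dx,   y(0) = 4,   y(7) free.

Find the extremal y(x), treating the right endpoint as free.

The Lagrangian L = (1/2) (y')^2 + 5 y^2 gives
    ∂L/∂y = 10 y,   ∂L/∂y' = y'.
Euler-Lagrange: y'' − 10 y = 0.
With k = sqrt(10), the general solution is
    y(x) = A cosh(sqrt(10) x) + B sinh(sqrt(10) x).
Fixed left endpoint y(0) = 4 ⇒ A = 4.
The right endpoint x = 7 is free, so the natural (transversality) condition is ∂L/∂y' |_{x=7} = 0, i.e. y'(7) = 0.
Compute y'(x) = A k sinh(k x) + B k cosh(k x), so
    y'(7) = A k sinh(k·7) + B k cosh(k·7) = 0
    ⇒ B = −A tanh(k·7) = − 4 tanh(sqrt(10)·7).
Therefore the extremal is
    y(x) = 4 cosh(sqrt(10) x) − 4 tanh(sqrt(10)·7) sinh(sqrt(10) x).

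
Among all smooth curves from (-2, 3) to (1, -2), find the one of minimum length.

Arc-length functional: J[y] = ∫ sqrt(1 + (y')^2) dx.
Lagrangian L = sqrt(1 + (y')^2) has no explicit y dependence, so ∂L/∂y = 0 and the Euler-Lagrange equation gives
    d/dx( y' / sqrt(1 + (y')^2) ) = 0  ⇒  y' / sqrt(1 + (y')^2) = const.
Hence y' is constant, so y(x) is affine.
Fitting the endpoints (-2, 3) and (1, -2):
    slope m = ((-2) − 3) / (1 − (-2)) = -5/3,
    intercept c = 3 − m·(-2) = -1/3.
Extremal: y(x) = (-5/3) x - 1/3.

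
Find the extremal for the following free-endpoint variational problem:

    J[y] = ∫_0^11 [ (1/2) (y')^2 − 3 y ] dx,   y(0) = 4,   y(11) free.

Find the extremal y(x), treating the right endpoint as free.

The Lagrangian L = (1/2) (y')^2 − 3 y gives
    ∂L/∂y = −3,   ∂L/∂y' = y'.
Euler-Lagrange: d/dx(y') − (−3) = 0, i.e. y'' + 3 = 0, so
    y(x) = −(3/2) x^2 + C1 x + C2.
Fixed left endpoint y(0) = 4 ⇒ C2 = 4.
The right endpoint x = 11 is free, so the natural (transversality) condition is ∂L/∂y' |_{x=11} = 0, i.e. y'(11) = 0.
Compute y'(x) = −3 x + C1, so y'(11) = −33 + C1 = 0 ⇒ C1 = 33.
Therefore the extremal is
    y(x) = −(3/2) x^2 + 33 x + 4.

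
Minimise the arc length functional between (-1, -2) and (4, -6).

Arc-length functional: J[y] = ∫ sqrt(1 + (y')^2) dx.
Lagrangian L = sqrt(1 + (y')^2) has no explicit y dependence, so ∂L/∂y = 0 and the Euler-Lagrange equation gives
    d/dx( y' / sqrt(1 + (y')^2) ) = 0  ⇒  y' / sqrt(1 + (y')^2) = const.
Hence y' is constant, so y(x) is affine.
Fitting the endpoints (-1, -2) and (4, -6):
    slope m = ((-6) − (-2)) / (4 − (-1)) = -4/5,
    intercept c = (-2) − m·(-1) = -14/5.
Extremal: y(x) = (-4/5) x - 14/5.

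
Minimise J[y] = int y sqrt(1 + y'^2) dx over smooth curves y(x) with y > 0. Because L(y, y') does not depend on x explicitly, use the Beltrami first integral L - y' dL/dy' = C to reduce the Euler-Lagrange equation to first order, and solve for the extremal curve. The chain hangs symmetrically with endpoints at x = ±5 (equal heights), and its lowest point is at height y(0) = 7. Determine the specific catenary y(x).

The Lagrangian L(y, y') = y sqrt(1 + y'^2) has no explicit x dependence, so the Beltrami identity applies:
    L − y' ∂L/∂y' = C.
Compute ∂L/∂y' = y · y' / sqrt(1 + y'^2). Then
    L − y' ∂L/∂y'
    = y sqrt(1 + y'^2) − y · y'^2 / sqrt(1 + y'^2)
    = y (1 + y'^2 − y'^2) / sqrt(1 + y'^2)
    = y / sqrt(1 + y'^2) = C.
Squaring gives y^2 = C^2 (1 + y'^2), i.e.
    y'^2 = y^2 / C^2 − 1.
Separating variables,
    dy / sqrt(y^2 − C^2) = dx / C,
and integrating gives arccosh(y / C) = (x − a)/C, so
    y(x) = C cosh((x − a)/C),
the catenary. The constants C and a are fixed by the two endpoint conditions (and, for the hanging-chain problem, the length constraint selects C).
Now fit the given data. The endpoints x = ±5 are symmetric at equal height, so the catenary is even about its minimum: a = 0 and y(x) = C cosh(x/C). The lowest point is y(0) = C cosh(0) = C, and we are told y(0) = 7, so C = 7. Therefore
    y(x) = 7 cosh(x/7),
and at the endpoints
    y(±5) = 7 cosh(5/7).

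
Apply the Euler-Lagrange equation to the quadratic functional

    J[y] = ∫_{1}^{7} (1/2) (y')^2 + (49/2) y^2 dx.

The Lagrangian is L = (1/2) (y')^2 + (49/2) y^2.
Compute ∂L/∂y = 49y, ∂L/∂y' = y'.
The Euler-Lagrange equation d/dx(∂L/∂y') − ∂L/∂y = 0 reduces to
    y'' − 49 y = 0.
Its general solution is
    y(x) = A e^(7x) + B e^(−7x),
with A, B fixed by the endpoint conditions.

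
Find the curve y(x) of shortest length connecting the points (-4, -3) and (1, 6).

Arc-length functional: J[y] = ∫ sqrt(1 + (y')^2) dx.
Lagrangian L = sqrt(1 + (y')^2) has no explicit y dependence, so ∂L/∂y = 0 and the Euler-Lagrange equation gives
    d/dx( y' / sqrt(1 + (y')^2) ) = 0  ⇒  y' / sqrt(1 + (y')^2) = const.
Hence y' is constant, so y(x) is affine.
Fitting the endpoints (-4, -3) and (1, 6):
    slope m = (6 − (-3)) / (1 − (-4)) = 9/5,
    intercept c = (-3) − m·(-4) = 21/5.
Extremal: y(x) = (9/5) x + 21/5.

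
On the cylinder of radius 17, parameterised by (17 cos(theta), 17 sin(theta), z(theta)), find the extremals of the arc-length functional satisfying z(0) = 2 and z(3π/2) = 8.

Parameterise the cylinder of radius R = 17 as
    r(θ) = (17 cos θ, 17 sin θ, z(θ)).
The arc-length element is
    ds = sqrt(289 + (dz/dθ)^2) dθ,
so the Lagrangian is L = sqrt(289 + z'^2).
L depends on z' only, not on z or θ, so ∂L/∂z = 0 and
    ∂L/∂z' = z' / sqrt(289 + z'^2).
The Euler-Lagrange equation gives
    d/dθ( z' / sqrt(289 + z'^2) ) = 0,
so z' is constant. Integrating once:
    z(θ) = a θ + b,
a helix on the cylinder (a straight line when the cylinder is unrolled). The constants a, b are determined by the endpoint conditions.
With endpoint conditions z(0) = 2 and z(3π/2) = 8: from z(0) = b we get b = 2, and a·3π/2 + 2 = 8 gives a = 4/π, so
    z(θ) = (4/π) θ + 2.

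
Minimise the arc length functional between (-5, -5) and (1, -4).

Arc-length functional: J[y] = ∫ sqrt(1 + (y')^2) dx.
Lagrangian L = sqrt(1 + (y')^2) has no explicit y dependence, so ∂L/∂y = 0 and the Euler-Lagrange equation gives
    d/dx( y' / sqrt(1 + (y')^2) ) = 0  ⇒  y' / sqrt(1 + (y')^2) = const.
Hence y' is constant, so y(x) is affine.
Fitting the endpoints (-5, -5) and (1, -4):
    slope m = ((-4) − (-5)) / (1 − (-5)) = 1/6,
    intercept c = (-5) − m·(-5) = -25/6.
Extremal: y(x) = (1/6) x - 25/6.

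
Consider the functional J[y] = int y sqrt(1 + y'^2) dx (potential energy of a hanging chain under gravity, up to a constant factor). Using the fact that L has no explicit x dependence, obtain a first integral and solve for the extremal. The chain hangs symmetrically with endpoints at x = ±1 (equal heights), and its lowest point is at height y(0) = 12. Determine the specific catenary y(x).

The Lagrangian L(y, y') = y sqrt(1 + y'^2) has no explicit x dependence, so the Beltrami identity applies:
    L − y' ∂L/∂y' = C.
Compute ∂L/∂y' = y · y' / sqrt(1 + y'^2). Then
    L − y' ∂L/∂y'
    = y sqrt(1 + y'^2) − y · y'^2 / sqrt(1 + y'^2)
    = y (1 + y'^2 − y'^2) / sqrt(1 + y'^2)
    = y / sqrt(1 + y'^2) = C.
Squaring gives y^2 = C^2 (1 + y'^2), i.e.
    y'^2 = y^2 / C^2 − 1.
Separating variables,
    dy / sqrt(y^2 − C^2) = dx / C,
and integrating gives arccosh(y / C) = (x − a)/C, so
    y(x) = C cosh((x − a)/C),
the catenary. The constants C and a are fixed by the two endpoint conditions (and, for the hanging-chain problem, the length constraint selects C).
Now fit the given data. The endpoints x = ±1 are symmetric at equal height, so the catenary is even about its minimum: a = 0 and y(x) = C cosh(x/C). The lowest point is y(0) = C cosh(0) = C, and we are told y(0) = 12, so C = 12. Therefore
    y(x) = 12 cosh(x/12),
and at the endpoints
    y(±1) = 12 cosh(1/12).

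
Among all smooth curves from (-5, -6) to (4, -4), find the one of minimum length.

Arc-length functional: J[y] = ∫ sqrt(1 + (y')^2) dx.
Lagrangian L = sqrt(1 + (y')^2) has no explicit y dependence, so ∂L/∂y = 0 and the Euler-Lagrange equation gives
    d/dx( y' / sqrt(1 + (y')^2) ) = 0  ⇒  y' / sqrt(1 + (y')^2) = const.
Hence y' is constant, so y(x) is affine.
Fitting the endpoints (-5, -6) and (4, -4):
    slope m = ((-4) − (-6)) / (4 − (-5)) = 2/9,
    intercept c = (-6) − m·(-5) = -44/9.
Extremal: y(x) = (2/9) x - 44/9.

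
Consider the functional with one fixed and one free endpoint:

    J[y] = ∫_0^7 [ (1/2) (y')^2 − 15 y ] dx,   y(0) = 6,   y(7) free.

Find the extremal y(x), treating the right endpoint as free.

The Lagrangian L = (1/2) (y')^2 − 15 y gives
    ∂L/∂y = −15,   ∂L/∂y' = y'.
Euler-Lagrange: d/dx(y') − (−15) = 0, i.e. y'' + 15 = 0, so
    y(x) = −(15/2) x^2 + C1 x + C2.
Fixed left endpoint y(0) = 6 ⇒ C2 = 6.
The right endpoint x = 7 is free, so the natural (transversality) condition is ∂L/∂y' |_{x=7} = 0, i.e. y'(7) = 0.
Compute y'(x) = −15 x + C1, so y'(7) = −105 + C1 = 0 ⇒ C1 = 105.
Therefore the extremal is
    y(x) = −(15/2) x^2 + 105 x + 6.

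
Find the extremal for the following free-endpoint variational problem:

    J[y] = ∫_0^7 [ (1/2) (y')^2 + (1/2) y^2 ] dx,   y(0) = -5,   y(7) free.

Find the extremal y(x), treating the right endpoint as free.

The Lagrangian L = (1/2) (y')^2 + (1/2) y^2 gives
    ∂L/∂y = 1 y,   ∂L/∂y' = y'.
Euler-Lagrange: y'' − y = 0.
With k = 1, the general solution is
    y(x) = A cosh(x) + B sinh(x).
Fixed left endpoint y(0) = -5 ⇒ A = -5.
The right endpoint x = 7 is free, so the natural (transversality) condition is ∂L/∂y' |_{x=7} = 0, i.e. y'(7) = 0.
Compute y'(x) = A k sinh(k x) + B k cosh(k x), so
    y'(7) = A k sinh(k·7) + B k cosh(k·7) = 0
    ⇒ B = −A tanh(k·7) = 5 tanh(1·7).
Therefore the extremal is
    y(x) = −5 cosh(1 x) + 5 tanh(1·7) sinh(1 x).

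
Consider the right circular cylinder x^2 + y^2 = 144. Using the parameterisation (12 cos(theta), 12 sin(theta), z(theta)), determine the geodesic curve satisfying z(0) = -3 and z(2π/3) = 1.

Parameterise the cylinder of radius R = 12 as
    r(θ) = (12 cos θ, 12 sin θ, z(θ)).
The arc-length element is
    ds = sqrt(144 + (dz/dθ)^2) dθ,
so the Lagrangian is L = sqrt(144 + z'^2).
L depends on z' only, not on z or θ, so ∂L/∂z = 0 and
    ∂L/∂z' = z' / sqrt(144 + z'^2).
The Euler-Lagrange equation gives
    d/dθ( z' / sqrt(144 + z'^2) ) = 0,
so z' is constant. Integrating once:
    z(θ) = a θ + b,
a helix on the cylinder (a straight line when the cylinder is unrolled). The constants a, b are determined by the endpoint conditions.
With endpoint conditions z(0) = -3 and z(2π/3) = 1: from z(0) = b we get b = -3, and a·2π/3 + -3 = 1 gives a = 6/π, so
    z(θ) = (6/π) θ − 3.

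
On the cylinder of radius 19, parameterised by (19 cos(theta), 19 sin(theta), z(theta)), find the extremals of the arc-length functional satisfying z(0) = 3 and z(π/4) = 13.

Parameterise the cylinder of radius R = 19 as
    r(θ) = (19 cos θ, 19 sin θ, z(θ)).
The arc-length element is
    ds = sqrt(361 + (dz/dθ)^2) dθ,
so the Lagrangian is L = sqrt(361 + z'^2).
L depends on z' only, not on z or θ, so ∂L/∂z = 0 and
    ∂L/∂z' = z' / sqrt(361 + z'^2).
The Euler-Lagrange equation gives
    d/dθ( z' / sqrt(361 + z'^2) ) = 0,
so z' is constant. Integrating once:
    z(θ) = a θ + b,
a helix on the cylinder (a straight line when the cylinder is unrolled). The constants a, b are determined by the endpoint conditions.
With endpoint conditions z(0) = 3 and z(π/4) = 13: from z(0) = b we get b = 3, and a·π/4 + 3 = 13 gives a = 40/π, so
    z(θ) = (40/π) θ + 3.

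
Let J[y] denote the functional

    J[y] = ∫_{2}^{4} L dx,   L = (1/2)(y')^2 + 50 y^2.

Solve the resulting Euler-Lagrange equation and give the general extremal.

The Lagrangian is L = (1/2)(y')^2 + 50 y^2.
∂L/∂y = 100y.
∂L/∂y' = y'.
The Euler-Lagrange equation d/dx(∂L/∂y') − ∂L/∂y = 0 becomes:
    y'' - 100 y = 0
General solution: y(x) = A e^(10x) + B e^(-10x), where A and B are arbitrary constants fixed by the endpoint conditions.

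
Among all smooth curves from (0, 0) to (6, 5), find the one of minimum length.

Arc-length functional: J[y] = ∫ sqrt(1 + (y')^2) dx.
Lagrangian L = sqrt(1 + (y')^2) has no explicit y dependence, so ∂L/∂y = 0 and the Euler-Lagrange equation gives
    d/dx( y' / sqrt(1 + (y')^2) ) = 0  ⇒  y' / sqrt(1 + (y')^2) = const.
Hence y' is constant, so y(x) is affine.
Fitting the endpoints (0, 0) and (6, 5):
    slope m = (5 − 0) / (6 − 0) = 5/6,
    intercept c = 0 − m·0 = 0.
Extremal: y(x) = (5/6) x.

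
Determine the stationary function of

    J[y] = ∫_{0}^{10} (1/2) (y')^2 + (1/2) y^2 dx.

The Lagrangian is L = (1/2) (y')^2 + (1/2) y^2.
Compute ∂L/∂y = y, ∂L/∂y' = y'.
The Euler-Lagrange equation d/dx(∂L/∂y') − ∂L/∂y = 0 reduces to
    y'' − y = 0.
Its general solution is
    y(x) = A e^x + B e^(−x),
with A, B fixed by the endpoint conditions.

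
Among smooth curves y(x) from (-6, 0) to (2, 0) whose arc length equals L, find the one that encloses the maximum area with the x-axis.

Set up the augmented Lagrangian using a multiplier λ for the length constraint:
    F(y, y') = y − λ sqrt(1 + y'^2).
F has no explicit x dependence, so the Beltrami identity yields a first integral
    F − y' ∂F/∂y' = C.
Compute ∂F/∂y' = −λ y' / sqrt(1 + y'^2). Then
    y − λ sqrt(1 + y'^2) + λ y'^2 / sqrt(1 + y'^2) = C
    ⇒  y − λ / sqrt(1 + y'^2) = C.
Solving for y' and integrating gives
    (x − a)^2 + (y − b)^2 = λ^2,
a circular arc of radius λ. The constants a, b are determined by the endpoint conditions y(-6) = y(2) = 0, and λ is fixed implicitly by the length constraint
    ∫_{-6}^{2} sqrt(1 + y'^2) dx = L.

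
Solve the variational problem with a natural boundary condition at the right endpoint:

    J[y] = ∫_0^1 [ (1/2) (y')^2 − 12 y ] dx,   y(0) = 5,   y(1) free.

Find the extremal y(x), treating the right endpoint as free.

The Lagrangian L = (1/2) (y')^2 − 12 y gives
    ∂L/∂y = −12,   ∂L/∂y' = y'.
Euler-Lagrange: d/dx(y') − (−12) = 0, i.e. y'' + 12 = 0, so
    y(x) = −(12/2) x^2 + C1 x + C2.
Fixed left endpoint y(0) = 5 ⇒ C2 = 5.
The right endpoint x = 1 is free, so the natural (transversality) condition is ∂L/∂y' |_{x=1} = 0, i.e. y'(1) = 0.
Compute y'(x) = −12 x + C1, so y'(1) = −12 + C1 = 0 ⇒ C1 = 12.
Therefore the extremal is
    y(x) = −6 x^2 + 12 x + 5.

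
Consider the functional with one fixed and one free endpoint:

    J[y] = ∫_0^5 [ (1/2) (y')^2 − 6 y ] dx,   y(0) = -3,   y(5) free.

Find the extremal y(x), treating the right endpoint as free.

The Lagrangian L = (1/2) (y')^2 − 6 y gives
    ∂L/∂y = −6,   ∂L/∂y' = y'.
Euler-Lagrange: d/dx(y') − (−6) = 0, i.e. y'' + 6 = 0, so
    y(x) = −(6/2) x^2 + C1 x + C2.
Fixed left endpoint y(0) = -3 ⇒ C2 = -3.
The right endpoint x = 5 is free, so the natural (transversality) condition is ∂L/∂y' |_{x=5} = 0, i.e. y'(5) = 0.
Compute y'(x) = −6 x + C1, so y'(5) = −30 + C1 = 0 ⇒ C1 = 30.
Therefore the extremal is
    y(x) = −3 x^2 + 30 x − 3.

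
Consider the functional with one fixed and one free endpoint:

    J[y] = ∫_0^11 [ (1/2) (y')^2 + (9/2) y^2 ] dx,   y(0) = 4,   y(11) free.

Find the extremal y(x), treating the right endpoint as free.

The Lagrangian L = (1/2) (y')^2 + (9/2) y^2 gives
    ∂L/∂y = 9 y,   ∂L/∂y' = y'.
Euler-Lagrange: y'' − 9 y = 0.
With k = 3, the general solution is
    y(x) = A cosh(3 x) + B sinh(3 x).
Fixed left endpoint y(0) = 4 ⇒ A = 4.
The right endpoint x = 11 is free, so the natural (transversality) condition is ∂L/∂y' |_{x=11} = 0, i.e. y'(11) = 0.
Compute y'(x) = A k sinh(k x) + B k cosh(k x), so
    y'(11) = A k sinh(k·11) + B k cosh(k·11) = 0
    ⇒ B = −A tanh(k·11) = − 4 tanh(3·11).
Therefore the extremal is
    y(x) = 4 cosh(3 x) − 4 tanh(3·11) sinh(3 x).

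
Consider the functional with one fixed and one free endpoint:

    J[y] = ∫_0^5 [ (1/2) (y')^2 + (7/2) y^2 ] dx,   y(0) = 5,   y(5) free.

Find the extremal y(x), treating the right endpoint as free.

The Lagrangian L = (1/2) (y')^2 + (7/2) y^2 gives
    ∂L/∂y = 7 y,   ∂L/∂y' = y'.
Euler-Lagrange: y'' − 7 y = 0.
With k = sqrt(7), the general solution is
    y(x) = A cosh(sqrt(7) x) + B sinh(sqrt(7) x).
Fixed left endpoint y(0) = 5 ⇒ A = 5.
The right endpoint x = 5 is free, so the natural (transversality) condition is ∂L/∂y' |_{x=5} = 0, i.e. y'(5) = 0.
Compute y'(x) = A k sinh(k x) + B k cosh(k x), so
    y'(5) = A k sinh(k·5) + B k cosh(k·5) = 0
    ⇒ B = −A tanh(k·5) = − 5 tanh(sqrt(7)·5).
Therefore the extremal is
    y(x) = 5 cosh(sqrt(7) x) − 5 tanh(sqrt(7)·5) sinh(sqrt(7) x).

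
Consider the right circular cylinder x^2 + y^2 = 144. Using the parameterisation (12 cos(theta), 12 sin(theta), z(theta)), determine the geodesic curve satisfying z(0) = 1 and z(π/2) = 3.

Parameterise the cylinder of radius R = 12 as
    r(θ) = (12 cos θ, 12 sin θ, z(θ)).
The arc-length element is
    ds = sqrt(144 + (dz/dθ)^2) dθ,
so the Lagrangian is L = sqrt(144 + z'^2).
L depends on z' only, not on z or θ, so ∂L/∂z = 0 and
    ∂L/∂z' = z' / sqrt(144 + z'^2).
The Euler-Lagrange equation gives
    d/dθ( z' / sqrt(144 + z'^2) ) = 0,
so z' is constant. Integrating once:
    z(θ) = a θ + b,
a helix on the cylinder (a straight line when the cylinder is unrolled). The constants a, b are determined by the endpoint conditions.
With endpoint conditions z(0) = 1 and z(π/2) = 3: from z(0) = b we get b = 1, and a·π/2 + 1 = 3 gives a = 4/π, so
    z(θ) = (4/π) θ + 1.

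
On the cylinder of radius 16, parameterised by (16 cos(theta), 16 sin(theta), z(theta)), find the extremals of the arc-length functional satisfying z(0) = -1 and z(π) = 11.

Parameterise the cylinder of radius R = 16 as
    r(θ) = (16 cos θ, 16 sin θ, z(θ)).
The arc-length element is
    ds = sqrt(256 + (dz/dθ)^2) dθ,
so the Lagrangian is L = sqrt(256 + z'^2).
L depends on z' only, not on z or θ, so ∂L/∂z = 0 and
    ∂L/∂z' = z' / sqrt(256 + z'^2).
The Euler-Lagrange equation gives
    d/dθ( z' / sqrt(256 + z'^2) ) = 0,
so z' is constant. Integrating once:
    z(θ) = a θ + b,
a helix on the cylinder (a straight line when the cylinder is unrolled). The constants a, b are determined by the endpoint conditions.
With endpoint conditions z(0) = -1 and z(π) = 11: from z(0) = b we get b = -1, and a·π + -1 = 11 gives a = 12/π, so
    z(θ) = (12/π) θ − 1.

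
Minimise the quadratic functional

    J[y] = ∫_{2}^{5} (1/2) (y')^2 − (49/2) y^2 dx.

The Lagrangian is L = (1/2) (y')^2 − (49/2) y^2.
Compute ∂L/∂y = -49y, ∂L/∂y' = y'.
The Euler-Lagrange equation d/dx(∂L/∂y') − ∂L/∂y = 0 reduces to
    y'' + 49 y = 0.
Its general solution is
    y(x) = A sin(7x) + B cos(7x),
with A, B fixed by the endpoint conditions.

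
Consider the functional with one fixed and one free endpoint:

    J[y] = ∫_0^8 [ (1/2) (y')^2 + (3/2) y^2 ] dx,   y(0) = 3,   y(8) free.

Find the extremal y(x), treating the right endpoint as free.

The Lagrangian L = (1/2) (y')^2 + (3/2) y^2 gives
    ∂L/∂y = 3 y,   ∂L/∂y' = y'.
Euler-Lagrange: y'' − 3 y = 0.
With k = sqrt(3), the general solution is
    y(x) = A cosh(sqrt(3) x) + B sinh(sqrt(3) x).
Fixed left endpoint y(0) = 3 ⇒ A = 3.
The right endpoint x = 8 is free, so the natural (transversality) condition is ∂L/∂y' |_{x=8} = 0, i.e. y'(8) = 0.
Compute y'(x) = A k sinh(k x) + B k cosh(k x), so
    y'(8) = A k sinh(k·8) + B k cosh(k·8) = 0
    ⇒ B = −A tanh(k·8) = − 3 tanh(sqrt(3)·8).
Therefore the extremal is
    y(x) = 3 cosh(sqrt(3) x) − 3 tanh(sqrt(3)·8) sinh(sqrt(3) x).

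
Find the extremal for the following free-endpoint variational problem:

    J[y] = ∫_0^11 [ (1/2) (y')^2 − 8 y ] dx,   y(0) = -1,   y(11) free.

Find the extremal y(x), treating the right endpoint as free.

The Lagrangian L = (1/2) (y')^2 − 8 y gives
    ∂L/∂y = −8,   ∂L/∂y' = y'.
Euler-Lagrange: d/dx(y') − (−8) = 0, i.e. y'' + 8 = 0, so
    y(x) = −(8/2) x^2 + C1 x + C2.
Fixed left endpoint y(0) = -1 ⇒ C2 = -1.
The right endpoint x = 11 is free, so the natural (transversality) condition is ∂L/∂y' |_{x=11} = 0, i.e. y'(11) = 0.
Compute y'(x) = −8 x + C1, so y'(11) = −88 + C1 = 0 ⇒ C1 = 88.
Therefore the extremal is
    y(x) = −4 x^2 + 88 x − 1.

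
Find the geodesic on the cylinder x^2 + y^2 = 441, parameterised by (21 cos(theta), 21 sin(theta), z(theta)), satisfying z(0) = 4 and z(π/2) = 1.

Parameterise the cylinder of radius R = 21 as
    r(θ) = (21 cos θ, 21 sin θ, z(θ)).
The arc-length element is
    ds = sqrt(441 + (dz/dθ)^2) dθ,
so the Lagrangian is L = sqrt(441 + z'^2).
L depends on z' only, not on z or θ, so ∂L/∂z = 0 and
    ∂L/∂z' = z' / sqrt(441 + z'^2).
The Euler-Lagrange equation gives
    d/dθ( z' / sqrt(441 + z'^2) ) = 0,
so z' is constant. Integrating once:
    z(θ) = a θ + b,
a helix on the cylinder (a straight line when the cylinder is unrolled). The constants a, b are determined by the endpoint conditions.
With endpoint conditions z(0) = 4 and z(π/2) = 1: from z(0) = b we get b = 4, and a·π/2 + 4 = 1 gives a = -6/π, so
    z(θ) = (-6/π) θ + 4.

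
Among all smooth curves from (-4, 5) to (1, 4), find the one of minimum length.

Arc-length functional: J[y] = ∫ sqrt(1 + (y')^2) dx.
Lagrangian L = sqrt(1 + (y')^2) has no explicit y dependence, so ∂L/∂y = 0 and the Euler-Lagrange equation gives
    d/dx( y' / sqrt(1 + (y')^2) ) = 0  ⇒  y' / sqrt(1 + (y')^2) = const.
Hence y' is constant, so y(x) is affine.
Fitting the endpoints (-4, 5) and (1, 4):
    slope m = (4 − 5) / (1 − (-4)) = -1/5,
    intercept c = 5 − m·(-4) = 21/5.
Extremal: y(x) = (-1/5) x + 21/5.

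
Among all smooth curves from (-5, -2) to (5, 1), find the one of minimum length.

Arc-length functional: J[y] = ∫ sqrt(1 + (y')^2) dx.
Lagrangian L = sqrt(1 + (y')^2) has no explicit y dependence, so ∂L/∂y = 0 and the Euler-Lagrange equation gives
    d/dx( y' / sqrt(1 + (y')^2) ) = 0  ⇒  y' / sqrt(1 + (y')^2) = const.
Hence y' is constant, so y(x) is affine.
Fitting the endpoints (-5, -2) and (5, 1):
    slope m = (1 − (-2)) / (5 − (-5)) = 3/10,
    intercept c = (-2) − m·(-5) = -1/2.
Extremal: y(x) = (3/10) x - 1/2.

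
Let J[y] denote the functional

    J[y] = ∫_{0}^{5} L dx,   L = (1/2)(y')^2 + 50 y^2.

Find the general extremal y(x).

The Lagrangian is L = (1/2)(y')^2 + 50 y^2.
∂L/∂y = 100y.
∂L/∂y' = y'.
The Euler-Lagrange equation d/dx(∂L/∂y') − ∂L/∂y = 0 becomes:
    y'' - 100 y = 0
General solution: y(x) = A e^(10x) + B e^(-10x), where A and B are arbitrary constants fixed by the endpoint conditions.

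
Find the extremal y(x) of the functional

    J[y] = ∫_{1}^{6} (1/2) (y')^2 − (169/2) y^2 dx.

The Lagrangian is L = (1/2) (y')^2 − (169/2) y^2.
Compute ∂L/∂y = -169y, ∂L/∂y' = y'.
The Euler-Lagrange equation d/dx(∂L/∂y') − ∂L/∂y = 0 reduces to
    y'' + 169 y = 0.
Its general solution is
    y(x) = A sin(13x) + B cos(13x),
with A, B fixed by the endpoint conditions.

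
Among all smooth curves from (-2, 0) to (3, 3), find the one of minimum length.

Arc-length functional: J[y] = ∫ sqrt(1 + (y')^2) dx.
Lagrangian L = sqrt(1 + (y')^2) has no explicit y dependence, so ∂L/∂y = 0 and the Euler-Lagrange equation gives
    d/dx( y' / sqrt(1 + (y')^2) ) = 0  ⇒  y' / sqrt(1 + (y')^2) = const.
Hence y' is constant, so y(x) is affine.
Fitting the endpoints (-2, 0) and (3, 3):
    slope m = (3 − 0) / (3 − (-2)) = 3/5,
    intercept c = 0 − m·(-2) = 6/5.
Extremal: y(x) = (3/5) x + 6/5.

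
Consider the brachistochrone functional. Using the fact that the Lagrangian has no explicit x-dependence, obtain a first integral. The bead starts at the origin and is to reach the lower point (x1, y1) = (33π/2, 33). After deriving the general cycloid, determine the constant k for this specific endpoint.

The Lagrangian L = sqrt((1 + y'^2) / y) has no explicit x dependence, so the Beltrami identity applies:
    L − y' ∂L/∂y' = C.
Compute ∂L/∂y' = y' / sqrt(y (1 + y'^2)).
Substitute:
    sqrt((1 + y'^2)/y) − y'·y' / sqrt(y (1 + y'^2))
    = (1 + y'^2) / sqrt(y (1 + y'^2)) − y'^2 / sqrt(y (1 + y'^2))
    = 1 / sqrt(y (1 + y'^2)) = C.
Squaring and rearranging gives the first integral
    y (1 + y'^2) = 1/C^2 =: k   (constant).
Solving this first-order ODE by the substitution
    y = (k/2)(1 − cos θ)
yields the cycloid parameterisation
    x(θ) = (k/2)(θ − sin θ),   y(θ) = (k/2)(1 − cos θ).
The constant k is fixed by the endpoint condition.
Now fit the given lower endpoint (x1, y1) = (33π/2, 33). At the bottom of the first arch (θ = π), the parametric equations give
    y(π) = (k/2)(1 − cos π) = k,
    x(π) = (k/2)(π − sin π) = kπ/2.
Matching y(π) = 33 gives k = 33, consistent with x(π) = 33π/2. Therefore the specific cycloid is
    x(θ) = (33/2)(θ − sin θ),   y(θ) = (33/2)(1 − cos θ).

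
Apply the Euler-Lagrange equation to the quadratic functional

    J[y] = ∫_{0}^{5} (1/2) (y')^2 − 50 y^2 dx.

The Lagrangian is L = (1/2) (y')^2 − 50 y^2.
Compute ∂L/∂y = -100y, ∂L/∂y' = y'.
The Euler-Lagrange equation d/dx(∂L/∂y') − ∂L/∂y = 0 reduces to
    y'' + 100 y = 0.
Its general solution is
    y(x) = A sin(10x) + B cos(10x),
with A, B fixed by the endpoint conditions.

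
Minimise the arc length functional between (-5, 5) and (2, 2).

Arc-length functional: J[y] = ∫ sqrt(1 + (y')^2) dx.
Lagrangian L = sqrt(1 + (y')^2) has no explicit y dependence, so ∂L/∂y = 0 and the Euler-Lagrange equation gives
    d/dx( y' / sqrt(1 + (y')^2) ) = 0  ⇒  y' / sqrt(1 + (y')^2) = const.
Hence y' is constant, so y(x) is affine.
Fitting the endpoints (-5, 5) and (2, 2):
    slope m = (2 − 5) / (2 − (-5)) = -3/7,
    intercept c = 5 − m·(-5) = 20/7.
Extremal: y(x) = (-3/7) x + 20/7.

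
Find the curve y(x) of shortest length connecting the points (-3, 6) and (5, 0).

Arc-length functional: J[y] = ∫ sqrt(1 + (y')^2) dx.
Lagrangian L = sqrt(1 + (y')^2) has no explicit y dependence, so ∂L/∂y = 0 and the Euler-Lagrange equation gives
    d/dx( y' / sqrt(1 + (y')^2) ) = 0  ⇒  y' / sqrt(1 + (y')^2) = const.
Hence y' is constant, so y(x) is affine.
Fitting the endpoints (-3, 6) and (5, 0):
    slope m = (0 − 6) / (5 − (-3)) = -3/4,
    intercept c = 6 − m·(-3) = 15/4.
Extremal: y(x) = (-3/4) x + 15/4.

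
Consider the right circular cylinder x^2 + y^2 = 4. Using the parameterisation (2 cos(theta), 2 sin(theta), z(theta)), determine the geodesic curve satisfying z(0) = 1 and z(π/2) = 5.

Parameterise the cylinder of radius R = 2 as
    r(θ) = (2 cos θ, 2 sin θ, z(θ)).
The arc-length element is
    ds = sqrt(4 + (dz/dθ)^2) dθ,
so the Lagrangian is L = sqrt(4 + z'^2).
L depends on z' only, not on z or θ, so ∂L/∂z = 0 and
    ∂L/∂z' = z' / sqrt(4 + z'^2).
The Euler-Lagrange equation gives
    d/dθ( z' / sqrt(4 + z'^2) ) = 0,
so z' is constant. Integrating once:
    z(θ) = a θ + b,
a helix on the cylinder (a straight line when the cylinder is unrolled). The constants a, b are determined by the endpoint conditions.
With endpoint conditions z(0) = 1 and z(π/2) = 5: from z(0) = b we get b = 1, and a·π/2 + 1 = 5 gives a = 8/π, so
    z(θ) = (8/π) θ + 1.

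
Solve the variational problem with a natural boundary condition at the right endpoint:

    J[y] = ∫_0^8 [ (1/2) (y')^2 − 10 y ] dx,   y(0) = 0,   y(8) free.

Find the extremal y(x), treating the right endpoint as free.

The Lagrangian L = (1/2) (y')^2 − 10 y gives
    ∂L/∂y = −10,   ∂L/∂y' = y'.
Euler-Lagrange: d/dx(y') − (−10) = 0, i.e. y'' + 10 = 0, so
    y(x) = −(10/2) x^2 + C1 x + C2.
Fixed left endpoint y(0) = 0 ⇒ C2 = 0.
The right endpoint x = 8 is free, so the natural (transversality) condition is ∂L/∂y' |_{x=8} = 0, i.e. y'(8) = 0.
Compute y'(x) = −10 x + C1, so y'(8) = −80 + C1 = 0 ⇒ C1 = 80.
Therefore the extremal is
    y(x) = −5 x^2 + 80 x.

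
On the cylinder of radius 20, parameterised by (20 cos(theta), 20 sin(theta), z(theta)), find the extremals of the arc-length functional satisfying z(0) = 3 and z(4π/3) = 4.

Parameterise the cylinder of radius R = 20 as
    r(θ) = (20 cos θ, 20 sin θ, z(θ)).
The arc-length element is
    ds = sqrt(400 + (dz/dθ)^2) dθ,
so the Lagrangian is L = sqrt(400 + z'^2).
L depends on z' only, not on z or θ, so ∂L/∂z = 0 and
    ∂L/∂z' = z' / sqrt(400 + z'^2).
The Euler-Lagrange equation gives
    d/dθ( z' / sqrt(400 + z'^2) ) = 0,
so z' is constant. Integrating once:
    z(θ) = a θ + b,
a helix on the cylinder (a straight line when the cylinder is unrolled). The constants a, b are determined by the endpoint conditions.
With endpoint conditions z(0) = 3 and z(4π/3) = 4: from z(0) = b we get b = 3, and a·4π/3 + 3 = 4 gives a = 3/(4π), so
    z(θ) = (3/(4π)) θ + 3.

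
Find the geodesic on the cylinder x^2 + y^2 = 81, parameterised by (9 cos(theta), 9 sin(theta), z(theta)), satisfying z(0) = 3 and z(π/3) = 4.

Parameterise the cylinder of radius R = 9 as
    r(θ) = (9 cos θ, 9 sin θ, z(θ)).
The arc-length element is
    ds = sqrt(81 + (dz/dθ)^2) dθ,
so the Lagrangian is L = sqrt(81 + z'^2).
L depends on z' only, not on z or θ, so ∂L/∂z = 0 and
    ∂L/∂z' = z' / sqrt(81 + z'^2).
The Euler-Lagrange equation gives
    d/dθ( z' / sqrt(81 + z'^2) ) = 0,
so z' is constant. Integrating once:
    z(θ) = a θ + b,
a helix on the cylinder (a straight line when the cylinder is unrolled). The constants a, b are determined by the endpoint conditions.
With endpoint conditions z(0) = 3 and z(π/3) = 4: from z(0) = b we get b = 3, and a·π/3 + 3 = 4 gives a = 3/π, so
    z(θ) = (3/π) θ + 3.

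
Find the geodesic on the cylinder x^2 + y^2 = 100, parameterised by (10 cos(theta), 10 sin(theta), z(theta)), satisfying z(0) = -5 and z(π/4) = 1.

Parameterise the cylinder of radius R = 10 as
    r(θ) = (10 cos θ, 10 sin θ, z(θ)).
The arc-length element is
    ds = sqrt(100 + (dz/dθ)^2) dθ,
so the Lagrangian is L = sqrt(100 + z'^2).
L depends on z' only, not on z or θ, so ∂L/∂z = 0 and
    ∂L/∂z' = z' / sqrt(100 + z'^2).
The Euler-Lagrange equation gives
    d/dθ( z' / sqrt(100 + z'^2) ) = 0,
so z' is constant. Integrating once:
    z(θ) = a θ + b,
a helix on the cylinder (a straight line when the cylinder is unrolled). The constants a, b are determined by the endpoint conditions.
With endpoint conditions z(0) = -5 and z(π/4) = 1: from z(0) = b we get b = -5, and a·π/4 + -5 = 1 gives a = 24/π, so
    z(θ) = (24/π) θ − 5.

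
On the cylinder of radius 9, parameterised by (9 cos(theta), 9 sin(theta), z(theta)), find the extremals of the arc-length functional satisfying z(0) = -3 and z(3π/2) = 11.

Parameterise the cylinder of radius R = 9 as
    r(θ) = (9 cos θ, 9 sin θ, z(θ)).
The arc-length element is
    ds = sqrt(81 + (dz/dθ)^2) dθ,
so the Lagrangian is L = sqrt(81 + z'^2).
L depends on z' only, not on z or θ, so ∂L/∂z = 0 and
    ∂L/∂z' = z' / sqrt(81 + z'^2).
The Euler-Lagrange equation gives
    d/dθ( z' / sqrt(81 + z'^2) ) = 0,
so z' is constant. Integrating once:
    z(θ) = a θ + b,
a helix on the cylinder (a straight line when the cylinder is unrolled). The constants a, b are determined by the endpoint conditions.
With endpoint conditions z(0) = -3 and z(3π/2) = 11: from z(0) = b we get b = -3, and a·3π/2 + -3 = 11 gives a = 28/(3π), so
    z(θ) = (28/(3π)) θ − 3.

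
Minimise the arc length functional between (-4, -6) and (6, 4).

Arc-length functional: J[y] = ∫ sqrt(1 + (y')^2) dx.
Lagrangian L = sqrt(1 + (y')^2) has no explicit y dependence, so ∂L/∂y = 0 and the Euler-Lagrange equation gives
    d/dx( y' / sqrt(1 + (y')^2) ) = 0  ⇒  y' / sqrt(1 + (y')^2) = const.
Hence y' is constant, so y(x) is affine.
Fitting the endpoints (-4, -6) and (6, 4):
    slope m = (4 − (-6)) / (6 − (-4)) = 1,
    intercept c = (-6) − m·(-4) = -2.
Extremal: y(x) = x - 2.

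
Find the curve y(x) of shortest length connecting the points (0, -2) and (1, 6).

Arc-length functional: J[y] = ∫ sqrt(1 + (y')^2) dx.
Lagrangian L = sqrt(1 + (y')^2) has no explicit y dependence, so ∂L/∂y = 0 and the Euler-Lagrange equation gives
    d/dx( y' / sqrt(1 + (y')^2) ) = 0  ⇒  y' / sqrt(1 + (y')^2) = const.
Hence y' is constant, so y(x) is affine.
Fitting the endpoints (0, -2) and (1, 6):
    slope m = (6 − (-2)) / (1 − 0) = 8,
    intercept c = (-2) − m·0 = -2.
Extremal: y(x) = 8 x - 2.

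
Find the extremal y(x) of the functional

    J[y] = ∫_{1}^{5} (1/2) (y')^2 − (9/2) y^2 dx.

The Lagrangian is L = (1/2) (y')^2 − (9/2) y^2.
Compute ∂L/∂y = -9y, ∂L/∂y' = y'.
The Euler-Lagrange equation d/dx(∂L/∂y') − ∂L/∂y = 0 reduces to
    y'' + 9 y = 0.
Its general solution is
    y(x) = A sin(3x) + B cos(3x),
with A, B fixed by the endpoint conditions.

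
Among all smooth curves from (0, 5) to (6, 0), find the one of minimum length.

Arc-length functional: J[y] = ∫ sqrt(1 + (y')^2) dx.
Lagrangian L = sqrt(1 + (y')^2) has no explicit y dependence, so ∂L/∂y = 0 and the Euler-Lagrange equation gives
    d/dx( y' / sqrt(1 + (y')^2) ) = 0  ⇒  y' / sqrt(1 + (y')^2) = const.
Hence y' is constant, so y(x) is affine.
Fitting the endpoints (0, 5) and (6, 0):
    slope m = (0 − 5) / (6 − 0) = -5/6,
    intercept c = 5 − m·0 = 5.
Extremal: y(x) = (-5/6) x + 5.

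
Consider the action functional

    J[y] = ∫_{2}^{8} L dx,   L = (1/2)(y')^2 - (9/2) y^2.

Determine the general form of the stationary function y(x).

The Lagrangian is L = (1/2)(y')^2 - (9/2) y^2.
∂L/∂y = -9y.
∂L/∂y' = y'.
The Euler-Lagrange equation d/dx(∂L/∂y') − ∂L/∂y = 0 becomes:
    y'' + 9 y = 0
General solution: y(x) = A sin(3x) + B cos(3x), where A and B are arbitrary constants fixed by the endpoint conditions.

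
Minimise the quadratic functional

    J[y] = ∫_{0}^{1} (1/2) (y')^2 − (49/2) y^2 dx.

The Lagrangian is L = (1/2) (y')^2 − (49/2) y^2.
Compute ∂L/∂y = -49y, ∂L/∂y' = y'.
The Euler-Lagrange equation d/dx(∂L/∂y') − ∂L/∂y = 0 reduces to
    y'' + 49 y = 0.
Its general solution is
    y(x) = A sin(7x) + B cos(7x),
with A, B fixed by the endpoint conditions.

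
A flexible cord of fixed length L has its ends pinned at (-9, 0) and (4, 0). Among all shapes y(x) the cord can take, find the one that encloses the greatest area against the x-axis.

Set up the augmented Lagrangian using a multiplier λ for the length constraint:
    F(y, y') = y − λ sqrt(1 + y'^2).
F has no explicit x dependence, so the Beltrami identity yields a first integral
    F − y' ∂F/∂y' = C.
Compute ∂F/∂y' = −λ y' / sqrt(1 + y'^2). Then
    y − λ sqrt(1 + y'^2) + λ y'^2 / sqrt(1 + y'^2) = C
    ⇒  y − λ / sqrt(1 + y'^2) = C.
Solving for y' and integrating gives
    (x − a)^2 + (y − b)^2 = λ^2,
a circular arc of radius λ. The constants a, b are determined by the endpoint conditions y(-9) = y(4) = 0, and λ is fixed implicitly by the length constraint
    ∫_{-9}^{4} sqrt(1 + y'^2) dx = L.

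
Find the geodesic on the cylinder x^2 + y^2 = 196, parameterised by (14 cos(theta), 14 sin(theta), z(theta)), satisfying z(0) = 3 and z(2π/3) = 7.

Parameterise the cylinder of radius R = 14 as
    r(θ) = (14 cos θ, 14 sin θ, z(θ)).
The arc-length element is
    ds = sqrt(196 + (dz/dθ)^2) dθ,
so the Lagrangian is L = sqrt(196 + z'^2).
L depends on z' only, not on z or θ, so ∂L/∂z = 0 and
    ∂L/∂z' = z' / sqrt(196 + z'^2).
The Euler-Lagrange equation gives
    d/dθ( z' / sqrt(196 + z'^2) ) = 0,
so z' is constant. Integrating once:
    z(θ) = a θ + b,
a helix on the cylinder (a straight line when the cylinder is unrolled). The constants a, b are determined by the endpoint conditions.
With endpoint conditions z(0) = 3 and z(2π/3) = 7: from z(0) = b we get b = 3, and a·2π/3 + 3 = 7 gives a = 6/π, so
    z(θ) = (6/π) θ + 3.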